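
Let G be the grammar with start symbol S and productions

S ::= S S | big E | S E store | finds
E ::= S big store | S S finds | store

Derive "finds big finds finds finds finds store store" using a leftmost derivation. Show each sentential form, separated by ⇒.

S ⇒ S E store ⇒ S S E store ⇒ finds S E store ⇒ finds S S E store ⇒ finds big E S E store ⇒ finds big S S finds S E store ⇒ finds big finds S finds S E store ⇒ finds big finds finds finds S E store ⇒ finds big finds finds finds finds E store ⇒ finds big finds finds finds finds store store

S ⇒ S E store   [S ::= S E store]
S E store ⇒ S S E store   [S ::= S S]
S S E store ⇒ finds S E store   [S ::= finds]
finds S E store ⇒ finds S S E store   [S ::= S S]
finds S S E store ⇒ finds big E S E store   [S ::= big E]
finds big E S E store ⇒ finds big S S finds S E store   [E ::= S S finds]
finds big S S finds S E store ⇒ finds big finds S finds S E store   [S ::= finds]
finds big finds S finds S E store ⇒ finds big finds finds finds S E store   [S ::= finds]
finds big finds finds finds S E store ⇒ finds big finds finds finds finds E store   [S ::= finds]
finds big finds finds finds finds E store ⇒ finds big finds finds finds finds store store   [E ::= store]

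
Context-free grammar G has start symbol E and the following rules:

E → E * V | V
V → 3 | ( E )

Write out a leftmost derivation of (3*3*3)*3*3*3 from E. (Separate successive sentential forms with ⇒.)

E ⇒ E*V   [E → E * V]
E*V ⇒ E*V*V   [E → E * V]
E*V*V ⇒ E*V*V*V   [E → E * V]
E*V*V*V ⇒ V*V*V*V   [E → V]
V*V*V*V ⇒ (E)*V*V*V   [V → ( E )]
(E)*V*V*V ⇒ (E*V)*V*V*V   [E → E * V]
(E*V)*V*V*V ⇒ (E*V*V)*V*V*V   [E → E * V]
(E*V*V)*V*V*V ⇒ (V*V*V)*V*V*V   [E → V]
(V*V*V)*V*V*V ⇒ (3*V*V)*V*V*V   [V → 3]
(3*V*V)*V*V*V ⇒ (3*3*V)*V*V*V   [V → 3]
(3*3*V)*V*V*V ⇒ (3*3*3)*V*V*V   [V → 3]
(3*3*3)*V*V*V ⇒ (3*3*3)*3*V*V   [V → 3]
(3*3*3)*3*V*V ⇒ (3*3*3)*3*3*V   [V → 3]
(3*3*3)*3*3*V ⇒ (3*3*3)*3*3*3   [V → 3]

E ⇒ E*V ⇒ E*V*V ⇒ E*V*V*V ⇒ V*V*V*V ⇒ (E)*V*V*V ⇒ (E*V)*V*V*V ⇒ (E*V*V)*V*V*V ⇒ (V*V*V)*V*V*V ⇒ (3*V*V)*V*V*V ⇒ (3*3*V)*V*V*V ⇒ (3*3*3)*V*V*V ⇒ (3*3*3)*3*V*V ⇒ (3*3*3)*3*3*V ⇒ (3*3*3)*3*3*3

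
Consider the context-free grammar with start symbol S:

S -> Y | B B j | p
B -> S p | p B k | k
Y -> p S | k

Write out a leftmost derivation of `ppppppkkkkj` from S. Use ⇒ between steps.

S⇒Y⇒pS⇒pBBj⇒ppBkBj⇒pppBkkBj⇒ppppBkkkBj⇒ppppSpkkkBj⇒ppppppkkkBj⇒ppppppkkkkj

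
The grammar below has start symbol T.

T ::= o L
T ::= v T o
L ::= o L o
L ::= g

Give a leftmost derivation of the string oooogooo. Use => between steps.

T => oL   [T ::= o L]
oL => ooLo   [L ::= o L o]
ooLo => oooLoo   [L ::= o L o]
oooLoo => ooooLooo   [L ::= o L o]
ooooLooo => oooogooo   [L ::= g]

T=>oL=>ooLo=>oooLoo=>ooooLooo=>oooogooo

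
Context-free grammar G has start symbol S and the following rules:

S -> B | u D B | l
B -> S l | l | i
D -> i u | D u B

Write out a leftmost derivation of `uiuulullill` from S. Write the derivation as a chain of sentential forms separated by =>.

S => B   [S -> B]
B => Sl   [B -> S l]
Sl => Bl   [S -> B]
Bl => Sll   [B -> S l]
Sll => uDBll   [S -> u D B]
uDBll => uDuBBll   [D -> D u B]
uDuBBll => uDuBuBBll   [D -> D u B]
uDuBuBBll => uiuuBuBBll   [D -> i u]
uiuuBuBBll => uiuuluBBll   [B -> l]
uiuuluBBll => uiuuluSlBll   [B -> S l]
uiuuluSlBll => uiuulullBll   [S -> l]
uiuulullBll => uiuulullill   [B -> i]

S=>B=>Sl=>Bl=>Sll=>uDBll=>uDuBBll=>uDuBuBBll=>uiuuBuBBll=>uiuuluBBll=>uiuuluSlBll=>uiuulullBll=>uiuulullill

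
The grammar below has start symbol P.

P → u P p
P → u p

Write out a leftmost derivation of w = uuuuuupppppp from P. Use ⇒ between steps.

P ⇒ uPp   [P → u P p]
uPp ⇒ uuPpp   [P → u P p]
uuPpp ⇒ uuuPppp   [P → u P p]
uuuPppp ⇒ uuuuPpppp   [P → u P p]
uuuuPpppp ⇒ uuuuuPppppp   [P → u P p]
uuuuuPppppp ⇒ uuuuuupppppp   [P → u p]

P ⇒ uPp ⇒ uuPpp ⇒ uuuPppp ⇒ uuuuPpppp ⇒ uuuuuPppppp ⇒ uuuuuupppppp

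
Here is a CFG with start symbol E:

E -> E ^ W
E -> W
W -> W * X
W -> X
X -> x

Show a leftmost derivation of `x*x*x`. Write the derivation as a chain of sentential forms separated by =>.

E=>W=>W*X=>W*X*X=>X*X*X=>x*X*X=>x*x*X=>x*x*x

E => W   [E -> W]
W => W*X   [W -> W * X]
W*X => W*X*X   [W -> W * X]
W*X*X => X*X*X   [W -> X]
X*X*X => x*X*X   [X -> x]
x*X*X => x*x*X   [X -> x]
x*x*X => x*x*x   [X -> x]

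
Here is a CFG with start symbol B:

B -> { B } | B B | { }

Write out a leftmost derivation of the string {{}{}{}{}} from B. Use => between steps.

B => {B} => {BB} => {{}B} => {{}BB} => {{}BBB} => {{}{}BB} => {{}{}{}B} => {{}{}{}{}}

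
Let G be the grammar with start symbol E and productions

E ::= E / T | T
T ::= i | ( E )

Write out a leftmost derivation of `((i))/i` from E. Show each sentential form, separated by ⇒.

E ⇒ E/T   [E ::= E / T]
E/T ⇒ T/T   [E ::= T]
T/T ⇒ (E)/T   [T ::= ( E )]
(E)/T ⇒ (T)/T   [E ::= T]
(T)/T ⇒ ((E))/T   [T ::= ( E )]
((E))/T ⇒ ((T))/T   [E ::= T]
((T))/T ⇒ ((i))/T   [T ::= i]
((i))/T ⇒ ((i))/i   [T ::= i]

E ⇒ E/T ⇒ T/T ⇒ (E)/T ⇒ (T)/T ⇒ ((E))/T ⇒ ((T))/T ⇒ ((i))/T ⇒ ((i))/i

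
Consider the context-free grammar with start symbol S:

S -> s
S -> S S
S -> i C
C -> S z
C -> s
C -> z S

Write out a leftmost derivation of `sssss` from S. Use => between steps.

S => SS => SSS => SSSS => sSSS => sSSSS => ssSSS => sssSS => ssssS => sssss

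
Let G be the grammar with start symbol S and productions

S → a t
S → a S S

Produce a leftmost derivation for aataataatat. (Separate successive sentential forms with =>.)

S=>aSS=>aatS=>aataSS=>aataatS=>aataataSS=>aataataatS=>aataataatat

S => aSS   [S → a S S]
aSS => aatS   [S → a t]
aatS => aataSS   [S → a S S]
aataSS => aataatS   [S → a t]
aataatS => aataataSS   [S → a S S]
aataataSS => aataataatS   [S → a t]
aataataatS => aataataatat   [S → a t]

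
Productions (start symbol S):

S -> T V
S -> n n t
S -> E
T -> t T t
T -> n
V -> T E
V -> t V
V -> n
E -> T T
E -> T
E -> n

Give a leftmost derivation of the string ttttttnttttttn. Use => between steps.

S => TV => tTtV => ttTttV => tttTtttV => ttttTttttV => tttttTtttttV => ttttttTttttttV => ttttttnttttttV => ttttttnttttttn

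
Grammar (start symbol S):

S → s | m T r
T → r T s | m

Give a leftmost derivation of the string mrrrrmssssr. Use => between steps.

S => mTr => mrTsr => mrrTssr => mrrrTsssr => mrrrrTssssr => mrrrrmssssr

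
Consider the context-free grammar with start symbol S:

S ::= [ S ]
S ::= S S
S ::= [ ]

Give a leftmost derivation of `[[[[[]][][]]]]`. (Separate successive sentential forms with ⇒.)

S ⇒ [S] ⇒ [[S]] ⇒ [[[S]]] ⇒ [[[SS]]] ⇒ [[[SSS]]] ⇒ [[[[S]SS]]] ⇒ [[[[[]]SS]]] ⇒ [[[[[]][]S]]] ⇒ [[[[[]][][]]]]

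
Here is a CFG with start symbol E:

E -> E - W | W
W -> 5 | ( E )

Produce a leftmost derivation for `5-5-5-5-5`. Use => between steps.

E => E-W   [E -> E - W]
E-W => E-W-W   [E -> E - W]
E-W-W => E-W-W-W   [E -> E - W]
E-W-W-W => E-W-W-W-W   [E -> E - W]
E-W-W-W-W => W-W-W-W-W   [E -> W]
W-W-W-W-W => 5-W-W-W-W   [W -> 5]
5-W-W-W-W => 5-5-W-W-W   [W -> 5]
5-5-W-W-W => 5-5-5-W-W   [W -> 5]
5-5-5-W-W => 5-5-5-5-W   [W -> 5]
5-5-5-5-W => 5-5-5-5-5   [W -> 5]

E=>E-W=>E-W-W=>E-W-W-W=>E-W-W-W-W=>W-W-W-W-W=>5-W-W-W-W=>5-5-W-W-W=>5-5-5-W-W=>5-5-5-5-W=>5-5-5-5-5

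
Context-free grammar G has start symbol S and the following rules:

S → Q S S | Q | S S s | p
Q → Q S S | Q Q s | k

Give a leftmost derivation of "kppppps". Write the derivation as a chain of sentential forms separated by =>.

S=>SSs=>QSSSs=>QSSSSSs=>kSSSSSs=>kpSSSSs=>kppSSSs=>kpppSSs=>kppppSs=>kppppps

S => SSs   [S → S S s]
SSs => QSSSs   [S → Q S S]
QSSSs => QSSSSSs   [Q → Q S S]
QSSSSSs => kSSSSSs   [Q → k]
kSSSSSs => kpSSSSs   [S → p]
kpSSSSs => kppSSSs   [S → p]
kppSSSs => kpppSSs   [S → p]
kpppSSs => kppppSs   [S → p]
kppppSs => kppppps   [S → p]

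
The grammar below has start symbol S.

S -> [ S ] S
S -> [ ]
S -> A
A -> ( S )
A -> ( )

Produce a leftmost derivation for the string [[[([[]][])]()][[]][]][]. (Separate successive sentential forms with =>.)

S => [S]S   [S -> [ S ] S]
[S]S => [[S]S]S   [S -> [ S ] S]
[[S]S]S => [[[S]S]S]S   [S -> [ S ] S]
[[[S]S]S]S => [[[A]S]S]S   [S -> A]
[[[A]S]S]S => [[[(S)]S]S]S   [A -> ( S )]
[[[(S)]S]S]S => [[[([S]S)]S]S]S   [S -> [ S ] S]
[[[([S]S)]S]S]S => [[[([[]]S)]S]S]S   [S -> [ ]]
[[[([[]]S)]S]S]S => [[[([[]][])]S]S]S   [S -> [ ]]
[[[([[]][])]S]S]S => [[[([[]][])]A]S]S   [S -> A]
[[[([[]][])]A]S]S => [[[([[]][])]()]S]S   [A -> ( )]
[[[([[]][])]()]S]S => [[[([[]][])]()][S]S]S   [S -> [ S ] S]
[[[([[]][])]()][S]S]S => [[[([[]][])]()][[]]S]S   [S -> [ ]]
[[[([[]][])]()][[]]S]S => [[[([[]][])]()][[]][]]S   [S -> [ ]]
[[[([[]][])]()][[]][]]S => [[[([[]][])]()][[]][]][]   [S -> [ ]]

S=>[S]S=>[[S]S]S=>[[[S]S]S]S=>[[[A]S]S]S=>[[[(S)]S]S]S=>[[[([S]S)]S]S]S=>[[[([[]]S)]S]S]S=>[[[([[]][])]S]S]S=>[[[([[]][])]A]S]S=>[[[([[]][])]()]S]S=>[[[([[]][])]()][S]S]S=>[[[([[]][])]()][[]]S]S=>[[[([[]][])]()][[]][]]S=>[[[([[]][])]()][[]][]][]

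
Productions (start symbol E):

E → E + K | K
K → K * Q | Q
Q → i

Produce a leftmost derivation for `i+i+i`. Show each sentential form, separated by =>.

E => E+K => E+K+K => K+K+K => Q+K+K => i+K+K => i+Q+K => i+i+K => i+i+Q => i+i+i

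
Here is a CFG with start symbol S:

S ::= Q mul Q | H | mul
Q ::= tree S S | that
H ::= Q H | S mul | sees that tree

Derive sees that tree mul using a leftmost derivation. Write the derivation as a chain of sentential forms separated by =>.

S => H => S mul => H mul => sees that tree mul

S => H   [S ::= H]
H => S mul   [H ::= S mul]
S mul => H mul   [S ::= H]
H mul => sees that tree mul   [H ::= sees that tree]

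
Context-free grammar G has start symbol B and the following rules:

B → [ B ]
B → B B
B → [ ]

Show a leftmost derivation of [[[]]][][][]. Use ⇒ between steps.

B ⇒ BB ⇒ [B]B ⇒ [[B]]B ⇒ [[[]]]B ⇒ [[[]]]BB ⇒ [[[]]]BBB ⇒ [[[]]][]BB ⇒ [[[]]][][]B ⇒ [[[]]][][][]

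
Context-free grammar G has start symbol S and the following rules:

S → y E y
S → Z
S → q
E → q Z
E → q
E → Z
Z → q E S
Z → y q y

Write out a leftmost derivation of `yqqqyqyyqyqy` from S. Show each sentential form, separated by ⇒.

S ⇒ yEy ⇒ yZy ⇒ yqESy ⇒ yqqZSy ⇒ yqqqESSy ⇒ yqqqZSSy ⇒ yqqqyqySSy ⇒ yqqqyqyyEySy ⇒ yqqqyqyyqySy ⇒ yqqqyqyyqyqy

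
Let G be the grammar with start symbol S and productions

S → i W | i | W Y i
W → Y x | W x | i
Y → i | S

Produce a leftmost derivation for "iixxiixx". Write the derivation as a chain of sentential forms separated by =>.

S => iW => iWx => iYxx => iSxx => iWYixx => iWxYixx => iWxxYixx => iixxYixx => iixxiixx

S => iW   [S → i W]
iW => iWx   [W → W x]
iWx => iYxx   [W → Y x]
iYxx => iSxx   [Y → S]
iSxx => iWYixx   [S → W Y i]
iWYixx => iWxYixx   [W → W x]
iWxYixx => iWxxYixx   [W → W x]
iWxxYixx => iixxYixx   [W → i]
iixxYixx => iixxiixx   [Y → i]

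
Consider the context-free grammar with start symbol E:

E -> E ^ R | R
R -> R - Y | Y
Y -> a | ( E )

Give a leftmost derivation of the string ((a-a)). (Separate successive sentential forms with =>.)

E => R   [E -> R]
R => Y   [R -> Y]
Y => (E)   [Y -> ( E )]
(E) => (R)   [E -> R]
(R) => (Y)   [R -> Y]
(Y) => ((E))   [Y -> ( E )]
((E)) => ((R))   [E -> R]
((R)) => ((R-Y))   [R -> R - Y]
((R-Y)) => ((Y-Y))   [R -> Y]
((Y-Y)) => ((a-Y))   [Y -> a]
((a-Y)) => ((a-a))   [Y -> a]

E => R => Y => (E) => (R) => (Y) => ((E)) => ((R)) => ((R-Y)) => ((Y-Y)) => ((a-Y)) => ((a-a))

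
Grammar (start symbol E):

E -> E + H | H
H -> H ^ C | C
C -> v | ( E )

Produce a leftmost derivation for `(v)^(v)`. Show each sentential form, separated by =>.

E => H => H^C => C^C => (E)^C => (H)^C => (C)^C => (v)^C => (v)^(E) => (v)^(H) => (v)^(C) => (v)^(v)

E => H   [E -> H]
H => H^C   [H -> H ^ C]
H^C => C^C   [H -> C]
C^C => (E)^C   [C -> ( E )]
(E)^C => (H)^C   [E -> H]
(H)^C => (C)^C   [H -> C]
(C)^C => (v)^C   [C -> v]
(v)^C => (v)^(E)   [C -> ( E )]
(v)^(E) => (v)^(H)   [E -> H]
(v)^(H) => (v)^(C)   [H -> C]
(v)^(C) => (v)^(v)   [C -> v]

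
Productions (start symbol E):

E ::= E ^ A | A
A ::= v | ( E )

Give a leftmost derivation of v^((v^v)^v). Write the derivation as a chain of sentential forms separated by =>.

E => E^A   [E ::= E ^ A]
E^A => A^A   [E ::= A]
A^A => v^A   [A ::= v]
v^A => v^(E)   [A ::= ( E )]
v^(E) => v^(E^A)   [E ::= E ^ A]
v^(E^A) => v^(A^A)   [E ::= A]
v^(A^A) => v^((E)^A)   [A ::= ( E )]
v^((E)^A) => v^((E^A)^A)   [E ::= E ^ A]
v^((E^A)^A) => v^((A^A)^A)   [E ::= A]
v^((A^A)^A) => v^((v^A)^A)   [A ::= v]
v^((v^A)^A) => v^((v^v)^A)   [A ::= v]
v^((v^v)^A) => v^((v^v)^v)   [A ::= v]

E=>E^A=>A^A=>v^A=>v^(E)=>v^(E^A)=>v^(A^A)=>v^((E)^A)=>v^((E^A)^A)=>v^((A^A)^A)=>v^((v^A)^A)=>v^((v^v)^A)=>v^((v^v)^v)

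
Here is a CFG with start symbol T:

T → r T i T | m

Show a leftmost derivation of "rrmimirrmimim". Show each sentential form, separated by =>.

T=>rTiT=>rrTiTiT=>rrmiTiT=>rrmimiT=>rrmimirTiT=>rrmimirrTiTiT=>rrmimirrmiTiT=>rrmimirrmimiT=>rrmimirrmimim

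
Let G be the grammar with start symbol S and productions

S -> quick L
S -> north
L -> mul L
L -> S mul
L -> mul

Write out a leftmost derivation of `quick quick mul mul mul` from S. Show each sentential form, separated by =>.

S => quick L => quick S mul => quick quick L mul => quick quick mul L mul => quick quick mul mul mul

S => quick L   [S -> quick L]
quick L => quick S mul   [L -> S mul]
quick S mul => quick quick L mul   [S -> quick L]
quick quick L mul => quick quick mul L mul   [L -> mul L]
quick quick mul L mul => quick quick mul mul mul   [L -> mul]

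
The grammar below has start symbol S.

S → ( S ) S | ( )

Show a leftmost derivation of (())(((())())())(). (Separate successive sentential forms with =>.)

S => (S)S => (())S => (())(S)S => (())((S)S)S => (())(((S)S)S)S => (())(((())S)S)S => (())(((())())S)S => (())(((())())())S => (())(((())())())()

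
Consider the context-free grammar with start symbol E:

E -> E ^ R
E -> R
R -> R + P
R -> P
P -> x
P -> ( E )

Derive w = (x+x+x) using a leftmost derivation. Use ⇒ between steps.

E ⇒ R ⇒ P ⇒ (E) ⇒ (R) ⇒ (R+P) ⇒ (R+P+P) ⇒ (P+P+P) ⇒ (x+P+P) ⇒ (x+x+P) ⇒ (x+x+x)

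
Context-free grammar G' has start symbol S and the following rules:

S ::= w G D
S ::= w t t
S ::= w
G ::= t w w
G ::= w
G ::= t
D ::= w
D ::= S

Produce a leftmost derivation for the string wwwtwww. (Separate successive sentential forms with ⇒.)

S ⇒ wGD ⇒ wwD ⇒ wwS ⇒ wwwGD ⇒ wwwtwwD ⇒ wwwtwww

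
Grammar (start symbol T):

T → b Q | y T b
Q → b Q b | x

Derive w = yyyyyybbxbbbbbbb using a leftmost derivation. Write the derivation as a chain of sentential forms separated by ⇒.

T ⇒ yTb   [T → y T b]
yTb ⇒ yyTbb   [T → y T b]
yyTbb ⇒ yyyTbbb   [T → y T b]
yyyTbbb ⇒ yyyyTbbbb   [T → y T b]
yyyyTbbbb ⇒ yyyyyTbbbbb   [T → y T b]
yyyyyTbbbbb ⇒ yyyyyyTbbbbbb   [T → y T b]
yyyyyyTbbbbbb ⇒ yyyyyybQbbbbbb   [T → b Q]
yyyyyybQbbbbbb ⇒ yyyyyybbQbbbbbbb   [Q → b Q b]
yyyyyybbQbbbbbbb ⇒ yyyyyybbxbbbbbbb   [Q → x]

T⇒yTb⇒yyTbb⇒yyyTbbb⇒yyyyTbbbb⇒yyyyyTbbbbb⇒yyyyyyTbbbbbb⇒yyyyyybQbbbbbb⇒yyyyyybbQbbbbbbb⇒yyyyyybbxbbbbbbb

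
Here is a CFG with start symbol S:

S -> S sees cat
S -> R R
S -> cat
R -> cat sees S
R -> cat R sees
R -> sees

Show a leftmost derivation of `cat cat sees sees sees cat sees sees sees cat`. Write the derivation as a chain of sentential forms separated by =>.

S => S sees cat => R R sees cat => cat R sees R sees cat => cat cat R sees sees R sees cat => cat cat sees sees sees R sees cat => cat cat sees sees sees cat R sees sees cat => cat cat sees sees sees cat sees sees sees cat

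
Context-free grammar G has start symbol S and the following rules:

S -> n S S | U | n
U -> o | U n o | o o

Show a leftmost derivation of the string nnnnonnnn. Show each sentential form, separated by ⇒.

S ⇒ nSS   [S -> n S S]
nSS ⇒ nnSSS   [S -> n S S]
nnSSS ⇒ nnnSSSS   [S -> n S S]
nnnSSSS ⇒ nnnnSSSSS   [S -> n S S]
nnnnSSSSS ⇒ nnnnUSSSS   [S -> U]
nnnnUSSSS ⇒ nnnnoSSSS   [U -> o]
nnnnoSSSS ⇒ nnnnonSSS   [S -> n]
nnnnonSSS ⇒ nnnnonnSS   [S -> n]
nnnnonnSS ⇒ nnnnonnnS   [S -> n]
nnnnonnnS ⇒ nnnnonnnn   [S -> n]

S ⇒ nSS ⇒ nnSSS ⇒ nnnSSSS ⇒ nnnnSSSSS ⇒ nnnnUSSSS ⇒ nnnnoSSSS ⇒ nnnnonSSS ⇒ nnnnonnSS ⇒ nnnnonnnS ⇒ nnnnonnnn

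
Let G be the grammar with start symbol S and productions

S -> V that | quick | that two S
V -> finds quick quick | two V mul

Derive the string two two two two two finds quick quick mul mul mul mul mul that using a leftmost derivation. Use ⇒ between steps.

S ⇒ V that   [S -> V that]
V that ⇒ two V mul that   [V -> two V mul]
two V mul that ⇒ two two V mul mul that   [V -> two V mul]
two two V mul mul that ⇒ two two two V mul mul mul that   [V -> two V mul]
two two two V mul mul mul that ⇒ two two two two V mul mul mul mul that   [V -> two V mul]
two two two two V mul mul mul mul that ⇒ two two two two two V mul mul mul mul mul that   [V -> two V mul]
two two two two two V mul mul mul mul mul that ⇒ two two two two two finds quick quick mul mul mul mul mul that   [V -> finds quick quick]

S ⇒ V that ⇒ two V mul that ⇒ two two V mul mul that ⇒ two two two V mul mul mul that ⇒ two two two two V mul mul mul mul that ⇒ two two two two two V mul mul mul mul mul that ⇒ two two two two two finds quick quick mul mul mul mul mul that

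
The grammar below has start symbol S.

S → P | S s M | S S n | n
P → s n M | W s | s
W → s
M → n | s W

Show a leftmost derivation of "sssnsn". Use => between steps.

S => SsM   [S → S s M]
SsM => SsMsM   [S → S s M]
SsMsM => PsMsM   [S → P]
PsMsM => WssMsM   [P → W s]
WssMsM => sssMsM   [W → s]
sssMsM => sssnsM   [M → n]
sssnsM => sssnsn   [M → n]

S => SsM => SsMsM => PsMsM => WssMsM => sssMsM => sssnsM => sssnsn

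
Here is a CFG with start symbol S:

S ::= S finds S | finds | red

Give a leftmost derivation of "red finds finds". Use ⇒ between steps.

S ⇒ S finds S ⇒ red finds S ⇒ red finds finds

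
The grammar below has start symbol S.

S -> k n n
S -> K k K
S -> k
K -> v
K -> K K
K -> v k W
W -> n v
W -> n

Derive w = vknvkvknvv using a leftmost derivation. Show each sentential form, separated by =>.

S => KkK => KKkK => vkWKkK => vknKkK => vknvkK => vknvkKK => vknvkvkWK => vknvkvknvK => vknvkvknvv

S => KkK   [S -> K k K]
KkK => KKkK   [K -> K K]
KKkK => vkWKkK   [K -> v k W]
vkWKkK => vknKkK   [W -> n]
vknKkK => vknvkK   [K -> v]
vknvkK => vknvkKK   [K -> K K]
vknvkKK => vknvkvkWK   [K -> v k W]
vknvkvkWK => vknvkvknvK   [W -> n v]
vknvkvknvK => vknvkvknvv   [K -> v]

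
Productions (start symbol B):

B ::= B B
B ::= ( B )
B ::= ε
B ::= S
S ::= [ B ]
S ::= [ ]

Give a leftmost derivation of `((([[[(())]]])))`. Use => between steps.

B => (B) => ((B)) => (((B))) => (((S))) => ((([B]))) => ((([S]))) => ((([[B]]))) => ((([[S]]))) => ((([[[B]]]))) => ((([[[(B)]]]))) => ((([[[((B))]]]))) => ((([[[(())]]])))

B => (B)   [B ::= ( B )]
(B) => ((B))   [B ::= ( B )]
((B)) => (((B)))   [B ::= ( B )]
(((B))) => (((S)))   [B ::= S]
(((S))) => ((([B])))   [S ::= [ B ]]
((([B]))) => ((([S])))   [B ::= S]
((([S]))) => ((([[B]])))   [S ::= [ B ]]
((([[B]]))) => ((([[S]])))   [B ::= S]
((([[S]]))) => ((([[[B]]])))   [S ::= [ B ]]
((([[[B]]]))) => ((([[[(B)]]])))   [B ::= ( B )]
((([[[(B)]]]))) => ((([[[((B))]]])))   [B ::= ( B )]
((([[[((B))]]]))) => ((([[[(())]]])))   [B ::= ε]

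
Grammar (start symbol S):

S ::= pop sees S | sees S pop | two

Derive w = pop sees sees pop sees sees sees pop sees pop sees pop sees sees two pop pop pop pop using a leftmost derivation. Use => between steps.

S => pop sees S => pop sees sees S pop => pop sees sees pop sees S pop => pop sees sees pop sees sees S pop pop => pop sees sees pop sees sees sees S pop pop pop => pop sees sees pop sees sees sees pop sees S pop pop pop => pop sees sees pop sees sees sees pop sees pop sees S pop pop pop => pop sees sees pop sees sees sees pop sees pop sees pop sees S pop pop pop => pop sees sees pop sees sees sees pop sees pop sees pop sees sees S pop pop pop pop => pop sees sees pop sees sees sees pop sees pop sees pop sees sees two pop pop pop pop

S => pop sees S   [S ::= pop sees S]
pop sees S => pop sees sees S pop   [S ::= sees S pop]
pop sees sees S pop => pop sees sees pop sees S pop   [S ::= pop sees S]
pop sees sees pop sees S pop => pop sees sees pop sees sees S pop pop   [S ::= sees S pop]
pop sees sees pop sees sees S pop pop => pop sees sees pop sees sees sees S pop pop pop   [S ::= sees S pop]
pop sees sees pop sees sees sees S pop pop pop => pop sees sees pop sees sees sees pop sees S pop pop pop   [S ::= pop sees S]
pop sees sees pop sees sees sees pop sees S pop pop pop => pop sees sees pop sees sees sees pop sees pop sees S pop pop pop   [S ::= pop sees S]
pop sees sees pop sees sees sees pop sees pop sees S pop pop pop => pop sees sees pop sees sees sees pop sees pop sees pop sees S pop pop pop   [S ::= pop sees S]
pop sees sees pop sees sees sees pop sees pop sees pop sees S pop pop pop => pop sees sees pop sees sees sees pop sees pop sees pop sees sees S pop pop pop pop   [S ::= sees S pop]
pop sees sees pop sees sees sees pop sees pop sees pop sees sees S pop pop pop pop => pop sees sees pop sees sees sees pop sees pop sees pop sees sees two pop pop pop pop   [S ::= two]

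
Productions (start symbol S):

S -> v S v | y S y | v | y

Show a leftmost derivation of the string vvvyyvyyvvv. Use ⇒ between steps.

S ⇒ vSv ⇒ vvSvv ⇒ vvvSvvv ⇒ vvvySyvvv ⇒ vvvyySyyvvv ⇒ vvvyyvyyvvv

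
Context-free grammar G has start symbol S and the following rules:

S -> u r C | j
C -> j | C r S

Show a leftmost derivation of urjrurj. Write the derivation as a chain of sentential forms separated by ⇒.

S ⇒ urC ⇒ urCrS ⇒ urjrS ⇒ urjrurC ⇒ urjrurj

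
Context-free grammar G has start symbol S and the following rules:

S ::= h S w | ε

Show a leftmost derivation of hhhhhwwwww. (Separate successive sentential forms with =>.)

S => hSw => hhSww => hhhSwww => hhhhSwwww => hhhhhSwwwww => hhhhhwwwww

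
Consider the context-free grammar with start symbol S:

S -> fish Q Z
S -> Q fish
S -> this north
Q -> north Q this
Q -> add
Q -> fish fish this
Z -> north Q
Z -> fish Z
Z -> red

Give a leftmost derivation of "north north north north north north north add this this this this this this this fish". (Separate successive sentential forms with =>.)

S => Q fish => north Q this fish => north north Q this this fish => north north north Q this this this fish => north north north north Q this this this this fish => north north north north north Q this this this this this fish => north north north north north north Q this this this this this this fish => north north north north north north north Q this this this this this this this fish => north north north north north north north add this this this this this this this fish

S => Q fish   [S -> Q fish]
Q fish => north Q this fish   [Q -> north Q this]
north Q this fish => north north Q this this fish   [Q -> north Q this]
north north Q this this fish => north north north Q this this this fish   [Q -> north Q this]
north north north Q this this this fish => north north north north Q this this this this fish   [Q -> north Q this]
north north north north Q this this this this fish => north north north north north Q this this this this this fish   [Q -> north Q this]
north north north north north Q this this this this this fish => north north north north north north Q this this this this this this fish   [Q -> north Q this]
north north north north north north Q this this this this this this fish => north north north north north north north Q this this this this this this this fish   [Q -> north Q this]
north north north north north north north Q this this this this this this this fish => north north north north north north north add this this this this this this this fish   [Q -> add]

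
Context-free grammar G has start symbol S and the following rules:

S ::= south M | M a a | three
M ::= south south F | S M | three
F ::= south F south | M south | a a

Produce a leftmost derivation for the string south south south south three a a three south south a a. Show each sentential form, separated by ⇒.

S ⇒ M a a   [S ::= M a a]
M a a ⇒ south south F a a   [M ::= south south F]
south south F a a ⇒ south south M south a a   [F ::= M south]
south south M south a a ⇒ south south south south F south a a   [M ::= south south F]
south south south south F south a a ⇒ south south south south M south south a a   [F ::= M south]
south south south south M south south a a ⇒ south south south south S M south south a a   [M ::= S M]
south south south south S M south south a a ⇒ south south south south M a a M south south a a   [S ::= M a a]
south south south south M a a M south south a a ⇒ south south south south three a a M south south a a   [M ::= three]
south south south south three a a M south south a a ⇒ south south south south three a a three south south a a   [M ::= three]

S ⇒ M a a ⇒ south south F a a ⇒ south south M south a a ⇒ south south south south F south a a ⇒ south south south south M south south a a ⇒ south south south south S M south south a a ⇒ south south south south M a a M south south a a ⇒ south south south south three a a M south south a a ⇒ south south south south three a a three south south a a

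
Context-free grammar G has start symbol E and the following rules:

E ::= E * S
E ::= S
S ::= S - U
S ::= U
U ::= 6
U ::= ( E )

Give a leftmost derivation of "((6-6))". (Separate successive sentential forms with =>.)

E=>S=>U=>(E)=>(S)=>(U)=>((E))=>((S))=>((S-U))=>((U-U))=>((6-U))=>((6-6))

E => S   [E ::= S]
S => U   [S ::= U]
U => (E)   [U ::= ( E )]
(E) => (S)   [E ::= S]
(S) => (U)   [S ::= U]
(U) => ((E))   [U ::= ( E )]
((E)) => ((S))   [E ::= S]
((S)) => ((S-U))   [S ::= S - U]
((S-U)) => ((U-U))   [S ::= U]
((U-U)) => ((6-U))   [U ::= 6]
((6-U)) => ((6-6))   [U ::= 6]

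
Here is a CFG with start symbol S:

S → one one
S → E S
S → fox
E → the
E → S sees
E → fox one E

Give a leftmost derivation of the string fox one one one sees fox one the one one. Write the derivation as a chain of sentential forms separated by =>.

S => E S => fox one E S => fox one S sees S => fox one one one sees S => fox one one one sees E S => fox one one one sees fox one E S => fox one one one sees fox one the S => fox one one one sees fox one the one one

S => E S   [S → E S]
E S => fox one E S   [E → fox one E]
fox one E S => fox one S sees S   [E → S sees]
fox one S sees S => fox one one one sees S   [S → one one]
fox one one one sees S => fox one one one sees E S   [S → E S]
fox one one one sees E S => fox one one one sees fox one E S   [E → fox one E]
fox one one one sees fox one E S => fox one one one sees fox one the S   [E → the]
fox one one one sees fox one the S => fox one one one sees fox one the one one   [S → one one]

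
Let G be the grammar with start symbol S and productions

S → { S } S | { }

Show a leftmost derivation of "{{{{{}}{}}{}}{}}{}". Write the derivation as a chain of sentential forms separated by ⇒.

S ⇒ {S}S ⇒ {{S}S}S ⇒ {{{S}S}S}S ⇒ {{{{S}S}S}S}S ⇒ {{{{{}}S}S}S}S ⇒ {{{{{}}{}}S}S}S ⇒ {{{{{}}{}}{}}S}S ⇒ {{{{{}}{}}{}}{}}S ⇒ {{{{{}}{}}{}}{}}{}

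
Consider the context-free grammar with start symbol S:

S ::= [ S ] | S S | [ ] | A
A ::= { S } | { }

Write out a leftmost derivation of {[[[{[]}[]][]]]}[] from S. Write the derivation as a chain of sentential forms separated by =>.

S => SS   [S ::= S S]
SS => AS   [S ::= A]
AS => {S}S   [A ::= { S }]
{S}S => {[S]}S   [S ::= [ S ]]
{[S]}S => {[[S]]}S   [S ::= [ S ]]
{[[S]]}S => {[[SS]]}S   [S ::= S S]
{[[SS]]}S => {[[[S]S]]}S   [S ::= [ S ]]
{[[[S]S]]}S => {[[[SS]S]]}S   [S ::= S S]
{[[[SS]S]]}S => {[[[AS]S]]}S   [S ::= A]
{[[[AS]S]]}S => {[[[{S}S]S]]}S   [A ::= { S }]
{[[[{S}S]S]]}S => {[[[{[]}S]S]]}S   [S ::= [ ]]
{[[[{[]}S]S]]}S => {[[[{[]}[]]S]]}S   [S ::= [ ]]
{[[[{[]}[]]S]]}S => {[[[{[]}[]][]]]}S   [S ::= [ ]]
{[[[{[]}[]][]]]}S => {[[[{[]}[]][]]]}[]   [S ::= [ ]]

S=>SS=>AS=>{S}S=>{[S]}S=>{[[S]]}S=>{[[SS]]}S=>{[[[S]S]]}S=>{[[[SS]S]]}S=>{[[[AS]S]]}S=>{[[[{S}S]S]]}S=>{[[[{[]}S]S]]}S=>{[[[{[]}[]]S]]}S=>{[[[{[]}[]][]]]}S=>{[[[{[]}[]][]]]}[]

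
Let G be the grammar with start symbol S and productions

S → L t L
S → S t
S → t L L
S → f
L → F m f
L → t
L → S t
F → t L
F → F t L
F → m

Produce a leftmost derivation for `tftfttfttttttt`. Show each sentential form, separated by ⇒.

S ⇒ St   [S → S t]
St ⇒ LtLt   [S → L t L]
LtLt ⇒ SttLt   [L → S t]
SttLt ⇒ tLLttLt   [S → t L L]
tLLttLt ⇒ tStLttLt   [L → S t]
tStLttLt ⇒ tftLttLt   [S → f]
tftLttLt ⇒ tftStttLt   [L → S t]
tftStttLt ⇒ tftLtLtttLt   [S → L t L]
tftLtLtttLt ⇒ tftSttLtttLt   [L → S t]
tftSttLtttLt ⇒ tftfttLtttLt   [S → f]
tftfttLtttLt ⇒ tftfttSttttLt   [L → S t]
tftfttSttttLt ⇒ tftfttStttttLt   [S → S t]
tftfttStttttLt ⇒ tftfttftttttLt   [S → f]
tftfttftttttLt ⇒ tftfttfttttttt   [L → t]

S ⇒ St ⇒ LtLt ⇒ SttLt ⇒ tLLttLt ⇒ tStLttLt ⇒ tftLttLt ⇒ tftStttLt ⇒ tftLtLtttLt ⇒ tftSttLtttLt ⇒ tftfttLtttLt ⇒ tftfttSttttLt ⇒ tftfttStttttLt ⇒ tftfttftttttLt ⇒ tftfttfttttttt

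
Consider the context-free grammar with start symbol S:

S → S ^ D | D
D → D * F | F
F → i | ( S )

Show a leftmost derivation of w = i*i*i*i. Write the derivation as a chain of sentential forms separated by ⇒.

S⇒D⇒D*F⇒D*F*F⇒D*F*F*F⇒F*F*F*F⇒i*F*F*F⇒i*i*F*F⇒i*i*i*F⇒i*i*i*i

S ⇒ D   [S → D]
D ⇒ D*F   [D → D * F]
D*F ⇒ D*F*F   [D → D * F]
D*F*F ⇒ D*F*F*F   [D → D * F]
D*F*F*F ⇒ F*F*F*F   [D → F]
F*F*F*F ⇒ i*F*F*F   [F → i]
i*F*F*F ⇒ i*i*F*F   [F → i]
i*i*F*F ⇒ i*i*i*F   [F → i]
i*i*i*F ⇒ i*i*i*i   [F → i]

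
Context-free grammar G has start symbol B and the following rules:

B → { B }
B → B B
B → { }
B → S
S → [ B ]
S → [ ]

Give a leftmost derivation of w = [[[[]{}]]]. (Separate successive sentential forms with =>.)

B => S   [B → S]
S => [B]   [S → [ B ]]
[B] => [S]   [B → S]
[S] => [[B]]   [S → [ B ]]
[[B]] => [[S]]   [B → S]
[[S]] => [[[B]]]   [S → [ B ]]
[[[B]]] => [[[BB]]]   [B → B B]
[[[BB]]] => [[[SB]]]   [B → S]
[[[SB]]] => [[[[]B]]]   [S → [ ]]
[[[[]B]]] => [[[[]{}]]]   [B → { }]

B => S => [B] => [S] => [[B]] => [[S]] => [[[B]]] => [[[BB]]] => [[[SB]]] => [[[[]B]]] => [[[[]{}]]]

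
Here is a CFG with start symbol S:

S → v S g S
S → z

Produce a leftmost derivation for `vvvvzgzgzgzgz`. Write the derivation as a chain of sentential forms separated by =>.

S => vSgS   [S → v S g S]
vSgS => vvSgSgS   [S → v S g S]
vvSgSgS => vvvSgSgSgS   [S → v S g S]
vvvSgSgSgS => vvvvSgSgSgSgS   [S → v S g S]
vvvvSgSgSgSgS => vvvvzgSgSgSgS   [S → z]
vvvvzgSgSgSgS => vvvvzgzgSgSgS   [S → z]
vvvvzgzgSgSgS => vvvvzgzgzgSgS   [S → z]
vvvvzgzgzgSgS => vvvvzgzgzgzgS   [S → z]
vvvvzgzgzgzgS => vvvvzgzgzgzgz   [S → z]

S => vSgS => vvSgSgS => vvvSgSgSgS => vvvvSgSgSgSgS => vvvvzgSgSgSgS => vvvvzgzgSgSgS => vvvvzgzgzgSgS => vvvvzgzgzgzgS => vvvvzgzgzgzgz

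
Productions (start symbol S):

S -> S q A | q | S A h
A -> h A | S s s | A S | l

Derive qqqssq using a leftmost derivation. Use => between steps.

S=>SqA=>qqA=>qqAS=>qqSssS=>qqqssS=>qqqssq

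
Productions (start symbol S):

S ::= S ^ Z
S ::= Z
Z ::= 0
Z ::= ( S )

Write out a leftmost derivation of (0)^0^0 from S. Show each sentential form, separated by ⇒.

S ⇒ S^Z ⇒ S^Z^Z ⇒ Z^Z^Z ⇒ (S)^Z^Z ⇒ (Z)^Z^Z ⇒ (0)^Z^Z ⇒ (0)^0^Z ⇒ (0)^0^0

S ⇒ S^Z   [S ::= S ^ Z]
S^Z ⇒ S^Z^Z   [S ::= S ^ Z]
S^Z^Z ⇒ Z^Z^Z   [S ::= Z]
Z^Z^Z ⇒ (S)^Z^Z   [Z ::= ( S )]
(S)^Z^Z ⇒ (Z)^Z^Z   [S ::= Z]
(Z)^Z^Z ⇒ (0)^Z^Z   [Z ::= 0]
(0)^Z^Z ⇒ (0)^0^Z   [Z ::= 0]
(0)^0^Z ⇒ (0)^0^0   [Z ::= 0]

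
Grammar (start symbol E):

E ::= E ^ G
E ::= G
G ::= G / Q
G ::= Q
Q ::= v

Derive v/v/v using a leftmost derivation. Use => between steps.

E => G => G/Q => G/Q/Q => Q/Q/Q => v/Q/Q => v/v/Q => v/v/v

E => G   [E ::= G]
G => G/Q   [G ::= G / Q]
G/Q => G/Q/Q   [G ::= G / Q]
G/Q/Q => Q/Q/Q   [G ::= Q]
Q/Q/Q => v/Q/Q   [Q ::= v]
v/Q/Q => v/v/Q   [Q ::= v]
v/v/Q => v/v/v   [Q ::= v]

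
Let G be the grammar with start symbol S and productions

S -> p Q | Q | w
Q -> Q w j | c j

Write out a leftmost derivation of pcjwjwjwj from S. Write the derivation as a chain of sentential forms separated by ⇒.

S ⇒ pQ   [S -> p Q]
pQ ⇒ pQwj   [Q -> Q w j]
pQwj ⇒ pQwjwj   [Q -> Q w j]
pQwjwj ⇒ pQwjwjwj   [Q -> Q w j]
pQwjwjwj ⇒ pcjwjwjwj   [Q -> c j]

S ⇒ pQ ⇒ pQwj ⇒ pQwjwj ⇒ pQwjwjwj ⇒ pcjwjwjwj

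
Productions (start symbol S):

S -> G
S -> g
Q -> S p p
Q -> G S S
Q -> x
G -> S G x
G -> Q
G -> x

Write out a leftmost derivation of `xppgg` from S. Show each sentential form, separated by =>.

S=>G=>Q=>GSS=>QSS=>SppSS=>GppSS=>xppSS=>xppgS=>xppgg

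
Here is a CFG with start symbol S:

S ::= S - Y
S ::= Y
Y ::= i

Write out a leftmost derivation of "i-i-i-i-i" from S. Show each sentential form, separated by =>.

S=>S-Y=>S-Y-Y=>S-Y-Y-Y=>S-Y-Y-Y-Y=>Y-Y-Y-Y-Y=>i-Y-Y-Y-Y=>i-i-Y-Y-Y=>i-i-i-Y-Y=>i-i-i-i-Y=>i-i-i-i-i

S => S-Y   [S ::= S - Y]
S-Y => S-Y-Y   [S ::= S - Y]
S-Y-Y => S-Y-Y-Y   [S ::= S - Y]
S-Y-Y-Y => S-Y-Y-Y-Y   [S ::= S - Y]
S-Y-Y-Y-Y => Y-Y-Y-Y-Y   [S ::= Y]
Y-Y-Y-Y-Y => i-Y-Y-Y-Y   [Y ::= i]
i-Y-Y-Y-Y => i-i-Y-Y-Y   [Y ::= i]
i-i-Y-Y-Y => i-i-i-Y-Y   [Y ::= i]
i-i-i-Y-Y => i-i-i-i-Y   [Y ::= i]
i-i-i-i-Y => i-i-i-i-i   [Y ::= i]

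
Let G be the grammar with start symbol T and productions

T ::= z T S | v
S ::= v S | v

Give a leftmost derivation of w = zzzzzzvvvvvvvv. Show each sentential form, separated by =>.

T => zTS   [T ::= z T S]
zTS => zzTSS   [T ::= z T S]
zzTSS => zzzTSSS   [T ::= z T S]
zzzTSSS => zzzzTSSSS   [T ::= z T S]
zzzzTSSSS => zzzzzTSSSSS   [T ::= z T S]
zzzzzTSSSSS => zzzzzzTSSSSSS   [T ::= z T S]
zzzzzzTSSSSSS => zzzzzzvSSSSSS   [T ::= v]
zzzzzzvSSSSSS => zzzzzzvvSSSSS   [S ::= v]
zzzzzzvvSSSSS => zzzzzzvvvSSSSS   [S ::= v S]
zzzzzzvvvSSSSS => zzzzzzvvvvSSSS   [S ::= v]
zzzzzzvvvvSSSS => zzzzzzvvvvvSSS   [S ::= v]
zzzzzzvvvvvSSS => zzzzzzvvvvvvSS   [S ::= v]
zzzzzzvvvvvvSS => zzzzzzvvvvvvvS   [S ::= v]
zzzzzzvvvvvvvS => zzzzzzvvvvvvvv   [S ::= v]

T => zTS => zzTSS => zzzTSSS => zzzzTSSSS => zzzzzTSSSSS => zzzzzzTSSSSSS => zzzzzzvSSSSSS => zzzzzzvvSSSSS => zzzzzzvvvSSSSS => zzzzzzvvvvSSSS => zzzzzzvvvvvSSS => zzzzzzvvvvvvSS => zzzzzzvvvvvvvS => zzzzzzvvvvvvvv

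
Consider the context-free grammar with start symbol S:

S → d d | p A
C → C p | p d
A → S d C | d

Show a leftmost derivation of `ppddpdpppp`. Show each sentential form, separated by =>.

S => pA   [S → p A]
pA => pSdC   [A → S d C]
pSdC => ppAdC   [S → p A]
ppAdC => ppddC   [A → d]
ppddC => ppddCp   [C → C p]
ppddCp => ppddCpp   [C → C p]
ppddCpp => ppddCppp   [C → C p]
ppddCppp => ppddCpppp   [C → C p]
ppddCpppp => ppddpdpppp   [C → p d]

S => pA => pSdC => ppAdC => ppddC => ppddCp => ppddCpp => ppddCppp => ppddCpppp => ppddpdpppp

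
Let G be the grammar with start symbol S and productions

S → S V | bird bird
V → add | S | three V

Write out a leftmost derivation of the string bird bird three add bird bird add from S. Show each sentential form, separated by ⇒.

S ⇒ S V ⇒ S V V ⇒ S V V V ⇒ bird bird V V V ⇒ bird bird three V V V ⇒ bird bird three add V V ⇒ bird bird three add S V ⇒ bird bird three add bird bird V ⇒ bird bird three add bird bird add

S ⇒ S V   [S → S V]
S V ⇒ S V V   [S → S V]
S V V ⇒ S V V V   [S → S V]
S V V V ⇒ bird bird V V V   [S → bird bird]
bird bird V V V ⇒ bird bird three V V V   [V → three V]
bird bird three V V V ⇒ bird bird three add V V   [V → add]
bird bird three add V V ⇒ bird bird three add S V   [V → S]
bird bird three add S V ⇒ bird bird three add bird bird V   [S → bird bird]
bird bird three add bird bird V ⇒ bird bird three add bird bird add   [V → add]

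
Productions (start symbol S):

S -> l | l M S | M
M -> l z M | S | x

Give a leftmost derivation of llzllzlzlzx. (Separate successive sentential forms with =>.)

S => lMS => llzMS => llzSS => llzlS => llzlM => llzllzM => llzllzlzM => llzllzlzlzM => llzllzlzlzx

S => lMS   [S -> l M S]
lMS => llzMS   [M -> l z M]
llzMS => llzSS   [M -> S]
llzSS => llzlS   [S -> l]
llzlS => llzlM   [S -> M]
llzlM => llzllzM   [M -> l z M]
llzllzM => llzllzlzM   [M -> l z M]
llzllzlzM => llzllzlzlzM   [M -> l z M]
llzllzlzlzM => llzllzlzlzx   [M -> x]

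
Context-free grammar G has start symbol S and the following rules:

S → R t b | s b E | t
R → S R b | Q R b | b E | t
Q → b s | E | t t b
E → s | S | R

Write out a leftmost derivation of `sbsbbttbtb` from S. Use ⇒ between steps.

S ⇒ sbE ⇒ sbR ⇒ sbSRb ⇒ sbsbERb ⇒ sbsbSRb ⇒ sbsbRtbRb ⇒ sbsbbEtbRb ⇒ sbsbbStbRb ⇒ sbsbbttbRb ⇒ sbsbbttbtb

S ⇒ sbE   [S → s b E]
sbE ⇒ sbR   [E → R]
sbR ⇒ sbSRb   [R → S R b]
sbSRb ⇒ sbsbERb   [S → s b E]
sbsbERb ⇒ sbsbSRb   [E → S]
sbsbSRb ⇒ sbsbRtbRb   [S → R t b]
sbsbRtbRb ⇒ sbsbbEtbRb   [R → b E]
sbsbbEtbRb ⇒ sbsbbStbRb   [E → S]
sbsbbStbRb ⇒ sbsbbttbRb   [S → t]
sbsbbttbRb ⇒ sbsbbttbtb   [R → t]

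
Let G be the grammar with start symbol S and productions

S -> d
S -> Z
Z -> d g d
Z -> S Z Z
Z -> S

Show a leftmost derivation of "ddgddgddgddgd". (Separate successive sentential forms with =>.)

S => Z => SZZ => ZZZ => SZZZZ => dZZZZ => ddgdZZZ => ddgddgdZZ => ddgddgddgdZ => ddgddgddgddgd

S => Z   [S -> Z]
Z => SZZ   [Z -> S Z Z]
SZZ => ZZZ   [S -> Z]
ZZZ => SZZZZ   [Z -> S Z Z]
SZZZZ => dZZZZ   [S -> d]
dZZZZ => ddgdZZZ   [Z -> d g d]
ddgdZZZ => ddgddgdZZ   [Z -> d g d]
ddgddgdZZ => ddgddgddgdZ   [Z -> d g d]
ddgddgddgdZ => ddgddgddgddgd   [Z -> d g d]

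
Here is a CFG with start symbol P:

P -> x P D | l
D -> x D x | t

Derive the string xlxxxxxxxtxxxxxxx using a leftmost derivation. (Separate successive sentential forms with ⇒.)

P ⇒ xPD ⇒ xlD ⇒ xlxDx ⇒ xlxxDxx ⇒ xlxxxDxxx ⇒ xlxxxxDxxxx ⇒ xlxxxxxDxxxxx ⇒ xlxxxxxxDxxxxxx ⇒ xlxxxxxxxDxxxxxxx ⇒ xlxxxxxxxtxxxxxxx

P ⇒ xPD   [P -> x P D]
xPD ⇒ xlD   [P -> l]
xlD ⇒ xlxDx   [D -> x D x]
xlxDx ⇒ xlxxDxx   [D -> x D x]
xlxxDxx ⇒ xlxxxDxxx   [D -> x D x]
xlxxxDxxx ⇒ xlxxxxDxxxx   [D -> x D x]
xlxxxxDxxxx ⇒ xlxxxxxDxxxxx   [D -> x D x]
xlxxxxxDxxxxx ⇒ xlxxxxxxDxxxxxx   [D -> x D x]
xlxxxxxxDxxxxxx ⇒ xlxxxxxxxDxxxxxxx   [D -> x D x]
xlxxxxxxxDxxxxxxx ⇒ xlxxxxxxxtxxxxxxx   [D -> t]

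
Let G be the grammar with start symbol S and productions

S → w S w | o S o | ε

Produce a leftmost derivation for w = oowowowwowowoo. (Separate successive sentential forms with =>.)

S=>oSo=>ooSoo=>oowSwoo=>oowoSowoo=>oowowSwowoo=>oowowoSowowoo=>oowowowSwowowoo=>oowowowwowowoo

S => oSo   [S → o S o]
oSo => ooSoo   [S → o S o]
ooSoo => oowSwoo   [S → w S w]
oowSwoo => oowoSowoo   [S → o S o]
oowoSowoo => oowowSwowoo   [S → w S w]
oowowSwowoo => oowowoSowowoo   [S → o S o]
oowowoSowowoo => oowowowSwowowoo   [S → w S w]
oowowowSwowowoo => oowowowwowowoo   [S → ε]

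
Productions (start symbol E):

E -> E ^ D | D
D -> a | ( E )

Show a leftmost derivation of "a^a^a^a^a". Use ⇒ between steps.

E ⇒ E^D ⇒ E^D^D ⇒ E^D^D^D ⇒ E^D^D^D^D ⇒ D^D^D^D^D ⇒ a^D^D^D^D ⇒ a^a^D^D^D ⇒ a^a^a^D^D ⇒ a^a^a^a^D ⇒ a^a^a^a^a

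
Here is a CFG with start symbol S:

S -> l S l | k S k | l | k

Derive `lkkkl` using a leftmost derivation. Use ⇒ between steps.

S ⇒ lSl   [S -> l S l]
lSl ⇒ lkSkl   [S -> k S k]
lkSkl ⇒ lkkkl   [S -> k]

S ⇒ lSl ⇒ lkSkl ⇒ lkkkl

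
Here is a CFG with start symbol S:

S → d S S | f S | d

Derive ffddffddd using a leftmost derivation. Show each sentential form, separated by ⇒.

S ⇒ fS   [S → f S]
fS ⇒ ffS   [S → f S]
ffS ⇒ ffdSS   [S → d S S]
ffdSS ⇒ ffddSSS   [S → d S S]
ffddSSS ⇒ ffddfSSS   [S → f S]
ffddfSSS ⇒ ffddffSSS   [S → f S]
ffddffSSS ⇒ ffddffdSS   [S → d]
ffddffdSS ⇒ ffddffddS   [S → d]
ffddffddS ⇒ ffddffddd   [S → d]

S ⇒ fS ⇒ ffS ⇒ ffdSS ⇒ ffddSSS ⇒ ffddfSSS ⇒ ffddffSSS ⇒ ffddffdSS ⇒ ffddffddS ⇒ ffddffddd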